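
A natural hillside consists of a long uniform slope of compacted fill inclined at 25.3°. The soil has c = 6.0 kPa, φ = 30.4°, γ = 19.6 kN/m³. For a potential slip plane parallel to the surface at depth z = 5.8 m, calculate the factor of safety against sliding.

For an infinite slope with a slip plane parallel to the surface (no pore pressure): FS = [c + γz cos²β tanφ] / [γz sinβ cosβ].
γz = 19.6·5.8 = 113.68 kN/m²
Numerator = 6.0 + 113.68·cos²25.3°·tan30.4° = 6.0 + 113.68·0.8174·0.5867 = 60.515 kPa
Denominator = 113.68·sin25.3°·cos25.3° = 113.68·0.4274·0.9041 = 43.922 kPa
FS = 60.515 / 43.922 = 1.378

FS = 1.38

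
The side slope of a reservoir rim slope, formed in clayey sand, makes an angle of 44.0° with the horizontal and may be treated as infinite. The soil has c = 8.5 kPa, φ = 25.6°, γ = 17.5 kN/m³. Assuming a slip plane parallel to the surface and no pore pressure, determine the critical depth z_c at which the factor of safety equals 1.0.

z_c = 1.93 m

Setting FS = 1.00 in FS = [c + γz cos²β tanφ] / [γz sinβ cosβ] and solving for z:
z = c / [γ cosβ (FS·sinβ − cosβ·tanφ)]
  = 8.5 / [17.5·cos44.0°·(1.00·sin44.0° − cos44.0°·tan25.6°)]
  = 8.5 / [17.5·0.7193·(1.00·0.6947 − 0.7193·0.4791)]
  = 8.5 / 4.4061 = 1.929 m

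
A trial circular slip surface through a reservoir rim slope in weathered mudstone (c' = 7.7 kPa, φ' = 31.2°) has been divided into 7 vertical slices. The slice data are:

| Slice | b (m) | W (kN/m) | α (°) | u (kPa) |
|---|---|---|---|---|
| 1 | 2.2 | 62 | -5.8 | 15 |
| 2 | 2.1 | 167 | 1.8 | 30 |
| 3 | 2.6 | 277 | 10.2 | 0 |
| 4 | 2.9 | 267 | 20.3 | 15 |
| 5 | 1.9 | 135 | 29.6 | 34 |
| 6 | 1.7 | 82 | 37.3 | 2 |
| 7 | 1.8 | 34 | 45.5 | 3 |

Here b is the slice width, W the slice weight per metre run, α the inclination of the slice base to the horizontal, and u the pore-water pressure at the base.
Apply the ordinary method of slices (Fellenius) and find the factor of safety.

FS = 2.03

Ordinary method of slices: FS = Σ[c'·Δl_i + (W_i cosα_i − u_i·Δl_i)·tanφ'] / Σ W_i sinα_i, with Δl_i = b_i / cosα_i.
Slice 1: Δl = 2.2/cos(-5.8°) = 2.211 m; N'_1 = 62·cos(-5.8°) − 15·2.211 = 28.5; c'Δl = 17.03; W sinα = -6.3
Slice 2: Δl = 2.1/cos1.8° = 2.101 m; N'_2 = 167·cos1.8° − 30·2.101 = 103.9; c'Δl = 16.18; W sinα = 5.2
Slice 3: Δl = 2.6/cos10.2° = 2.642 m; N'_3 = 277·cos10.2° − 0·2.642 = 272.6; c'Δl = 20.34; W sinα = 49.1
Slice 4: Δl = 2.9/cos20.3° = 3.092 m; N'_4 = 267·cos20.3° − 15·3.092 = 204.0; c'Δl = 23.81; W sinα = 92.6
Slice 5: Δl = 1.9/cos29.6° = 2.185 m; N'_5 = 135·cos29.6° − 34·2.185 = 43.1; c'Δl = 16.83; W sinα = 66.7
Slice 6: Δl = 1.7/cos37.3° = 2.137 m; N'_6 = 82·cos37.3° − 2·2.137 = 61.0; c'Δl = 16.46; W sinα = 49.7
Slice 7: Δl = 1.8/cos45.5° = 2.568 m; N'_7 = 34·cos45.5° − 3·2.568 = 16.1; c'Δl = 19.77; W sinα = 24.3
Σc'Δl = 130.4 kN/m; ΣN' = 729.2 kN/m; ΣW sinα = 281.3 kN/m
Resisting = 130.4 + 729.2·tan31.2° = 130.4 + 441.6 = 572.0 kN/m
FS = 572.0 / 281.3 = 2.034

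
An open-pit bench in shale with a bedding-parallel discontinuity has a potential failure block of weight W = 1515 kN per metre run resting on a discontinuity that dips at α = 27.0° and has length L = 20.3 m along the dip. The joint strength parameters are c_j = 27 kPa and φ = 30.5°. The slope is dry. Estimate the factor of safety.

FS = 1.95

Resolving the block weight along and normal to the plane and applying the Mohr–Coulomb strength on the joint:
N' = W cosα = 1515·cos27.0° = 1349.9 kN/m
Driving force T = W sinα = 1515·sin27.0° = 687.8 kN/m
Resisting force R = c_j·L + N'·tanφ = 27·20.3 + 1349.9·tan30.5° = 548.1 + 795.1 = 1343.2 kN/m
FS = R / T = 1343.2 / 687.8 = 1.953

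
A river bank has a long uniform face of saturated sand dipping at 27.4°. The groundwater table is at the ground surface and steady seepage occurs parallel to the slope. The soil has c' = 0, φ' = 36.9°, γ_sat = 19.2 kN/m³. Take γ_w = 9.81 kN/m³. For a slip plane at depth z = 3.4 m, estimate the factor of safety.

FS = 0.71

With seepage parallel to the slope and the water table at the surface, the effective normal stress on the slip plane uses the buoyant unit weight γ' = γ_sat − γ_w while the driving shear stress uses γ_sat:
FS = [c' + γ' z cos²β tanφ'] / [γ_sat z sinβ cosβ]
(For c' = 0 this reduces to FS = (γ'/γ_sat)·tanφ'/tanβ.)
γ' = 19.2 − 9.81 = 9.39 kN/m³
Numerator = 0.0 + 9.39·3.4·cos²27.4°·tan36.9° = 0.0 + 9.39·3.4·0.7882·0.7508 = 18.894 kPa
Denominator = 19.2·3.4·sin27.4°·cos27.4° = 19.2·3.4·0.4602·0.8878 = 26.672 kPa
FS = 18.894 / 26.672 = 0.708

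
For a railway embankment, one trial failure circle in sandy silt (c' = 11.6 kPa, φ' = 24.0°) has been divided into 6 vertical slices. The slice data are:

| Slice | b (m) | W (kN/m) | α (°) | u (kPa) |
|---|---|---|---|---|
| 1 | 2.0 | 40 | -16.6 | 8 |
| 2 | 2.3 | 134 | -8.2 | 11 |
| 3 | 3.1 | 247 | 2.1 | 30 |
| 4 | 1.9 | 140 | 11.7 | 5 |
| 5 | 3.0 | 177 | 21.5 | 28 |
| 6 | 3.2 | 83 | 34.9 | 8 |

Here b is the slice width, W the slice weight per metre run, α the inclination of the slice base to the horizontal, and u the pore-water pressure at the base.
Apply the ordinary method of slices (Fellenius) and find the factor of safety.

FS = 3.56

Ordinary method of slices: FS = Σ[c'·Δl_i + (W_i cosα_i − u_i·Δl_i)·tanφ'] / Σ W_i sinα_i, with Δl_i = b_i / cosα_i.
Slice 1: Δl = 2.0/cos(-16.6°) = 2.087 m; N'_1 = 40·cos(-16.6°) − 8·2.087 = 21.6; c'Δl = 24.21; W sinα = -11.4
Slice 2: Δl = 2.3/cos(-8.2°) = 2.324 m; N'_2 = 134·cos(-8.2°) − 11·2.324 = 107.1; c'Δl = 26.96; W sinα = -19.1
Slice 3: Δl = 3.1/cos2.1° = 3.102 m; N'_3 = 247·cos2.1° − 30·3.102 = 153.8; c'Δl = 35.98; W sinα = 9.1
Slice 4: Δl = 1.9/cos11.7° = 1.940 m; N'_4 = 140·cos11.7° − 5·1.940 = 127.4; c'Δl = 22.51; W sinα = 28.4
Slice 5: Δl = 3.0/cos21.5° = 3.224 m; N'_5 = 177·cos21.5° − 28·3.224 = 74.4; c'Δl = 37.40; W sinα = 64.9
Slice 6: Δl = 3.2/cos34.9° = 3.902 m; N'_6 = 83·cos34.9° − 8·3.902 = 36.9; c'Δl = 45.26; W sinα = 47.5
Σc'Δl = 192.3 kN/m; ΣN' = 521.1 kN/m; ΣW sinα = 119.3 kN/m
Resisting = 192.3 + 521.1·tan24.0° = 192.3 + 232.0 = 424.3 kN/m
FS = 424.3 / 119.3 = 3.558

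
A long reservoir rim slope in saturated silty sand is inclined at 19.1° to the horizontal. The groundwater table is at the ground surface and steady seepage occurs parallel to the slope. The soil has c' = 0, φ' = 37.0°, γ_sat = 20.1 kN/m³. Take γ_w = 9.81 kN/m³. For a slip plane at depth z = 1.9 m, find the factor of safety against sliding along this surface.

With seepage parallel to the slope and the water table at the surface, the effective normal stress on the slip plane uses the buoyant unit weight γ' = γ_sat − γ_w while the driving shear stress uses γ_sat:
FS = [c' + γ' z cos²β tanφ'] / [γ_sat z sinβ cosβ]
(For c' = 0 this reduces to FS = (γ'/γ_sat)·tanφ'/tanβ.)
γ' = 20.1 − 9.81 = 10.29 kN/m³
Numerator = 0.0 + 10.29·1.9·cos²19.1°·tan37.0° = 0.0 + 10.29·1.9·0.8929·0.7536 = 13.155 kPa
Denominator = 20.1·1.9·sin19.1°·cos19.1° = 20.1·1.9·0.3272·0.9449 = 11.809 kPa
FS = 13.155 / 11.809 = 1.114

FS = 1.11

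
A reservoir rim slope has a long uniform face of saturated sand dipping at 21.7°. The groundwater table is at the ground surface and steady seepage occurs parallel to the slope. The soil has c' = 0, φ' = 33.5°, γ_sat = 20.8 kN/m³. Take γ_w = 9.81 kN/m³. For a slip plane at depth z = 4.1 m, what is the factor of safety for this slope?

With seepage parallel to the slope and the water table at the surface, the effective normal stress on the slip plane uses the buoyant unit weight γ' = γ_sat − γ_w while the driving shear stress uses γ_sat:
FS = [c' + γ' z cos²β tanφ'] / [γ_sat z sinβ cosβ]
(For c' = 0 this reduces to FS = (γ'/γ_sat)·tanφ'/tanβ.)
γ' = 20.8 − 9.81 = 10.99 kN/m³
Numerator = 0.0 + 10.99·4.1·cos²21.7°·tan33.5° = 0.0 + 10.99·4.1·0.8633·0.6619 = 25.747 kPa
Denominator = 20.8·4.1·sin21.7°·cos21.7° = 20.8·4.1·0.3697·0.9291 = 29.297 kPa
FS = 25.747 / 29.297 = 0.879

FS = 0.88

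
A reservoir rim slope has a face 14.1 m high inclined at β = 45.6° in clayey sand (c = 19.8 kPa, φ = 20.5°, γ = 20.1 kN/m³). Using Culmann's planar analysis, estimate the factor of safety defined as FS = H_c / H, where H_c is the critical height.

H_c = (4c/γ) · sinβ cosφ / [1 − cos(β − φ)]
    = (4·19.8/20.1) · sin45.6°·cos20.5° / [1 − cos25.1°]
    = 3.940 · 0.6692 / 0.0944 = 27.92 m
FS = H_c / H = 27.92 / 14.1 = 1.980

FS = 1.98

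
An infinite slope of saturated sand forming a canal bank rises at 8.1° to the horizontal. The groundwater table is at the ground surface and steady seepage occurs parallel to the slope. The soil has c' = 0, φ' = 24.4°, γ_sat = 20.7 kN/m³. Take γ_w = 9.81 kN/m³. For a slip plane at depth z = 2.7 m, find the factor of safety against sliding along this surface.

With seepage parallel to the slope and the water table at the surface, the effective normal stress on the slip plane uses the buoyant unit weight γ' = γ_sat − γ_w while the driving shear stress uses γ_sat:
FS = [c' + γ' z cos²β tanφ'] / [γ_sat z sinβ cosβ]
(For c' = 0 this reduces to FS = (γ'/γ_sat)·tanφ'/tanβ.)
γ' = 20.7 − 9.81 = 10.89 kN/m³
Numerator = 0.0 + 10.89·2.7·cos²8.1°·tan24.4° = 0.0 + 10.89·2.7·0.9801·0.4536 = 13.073 kPa
Denominator = 20.7·2.7·sin8.1°·cos8.1° = 20.7·2.7·0.1409·0.9900 = 7.796 kPa
FS = 13.073 / 7.796 = 1.677

FS = 1.68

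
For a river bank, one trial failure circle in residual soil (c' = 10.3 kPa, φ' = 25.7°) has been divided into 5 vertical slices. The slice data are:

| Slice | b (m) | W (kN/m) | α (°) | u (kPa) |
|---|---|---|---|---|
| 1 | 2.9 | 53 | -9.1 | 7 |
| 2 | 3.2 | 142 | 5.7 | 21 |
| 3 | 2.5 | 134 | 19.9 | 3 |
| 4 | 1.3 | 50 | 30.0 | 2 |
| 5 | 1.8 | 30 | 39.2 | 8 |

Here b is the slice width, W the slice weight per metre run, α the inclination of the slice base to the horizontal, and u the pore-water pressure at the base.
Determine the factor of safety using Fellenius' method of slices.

FS = 2.72

Ordinary method of slices: FS = Σ[c'·Δl_i + (W_i cosα_i − u_i·Δl_i)·tanφ'] / Σ W_i sinα_i, with Δl_i = b_i / cosα_i.
Slice 1: Δl = 2.9/cos(-9.1°) = 2.937 m; N'_1 = 53·cos(-9.1°) − 7·2.937 = 31.8; c'Δl = 30.25; W sinα = -8.4
Slice 2: Δl = 3.2/cos5.7° = 3.216 m; N'_2 = 142·cos5.7° − 21·3.216 = 73.8; c'Δl = 33.12; W sinα = 14.1
Slice 3: Δl = 2.5/cos19.9° = 2.659 m; N'_3 = 134·cos19.9° − 3·2.659 = 118.0; c'Δl = 27.39; W sinα = 45.6
Slice 4: Δl = 1.3/cos30.0° = 1.501 m; N'_4 = 50·cos30.0° − 2·1.501 = 40.3; c'Δl = 15.46; W sinα = 25.0
Slice 5: Δl = 1.8/cos39.2° = 2.323 m; N'_5 = 30·cos39.2° − 8·2.323 = 4.7; c'Δl = 23.92; W sinα = 19.0
Σc'Δl = 130.1 kN/m; ΣN' = 268.5 kN/m; ΣW sinα = 95.3 kN/m
Resisting = 130.1 + 268.5·tan25.7° = 130.1 + 129.2 = 259.4 kN/m
FS = 259.4 / 95.3 = 2.722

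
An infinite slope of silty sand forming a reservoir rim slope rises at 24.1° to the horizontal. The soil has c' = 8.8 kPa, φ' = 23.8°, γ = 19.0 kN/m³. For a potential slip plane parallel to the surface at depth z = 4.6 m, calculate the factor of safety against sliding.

For an infinite slope with a slip plane parallel to the surface (no pore pressure): FS = [c' + γz cos²β tanφ'] / [γz sinβ cosβ].
γz = 19.0·4.6 = 87.40 kN/m²
Numerator = 8.8 + 87.40·cos²24.1°·tan23.8° = 8.8 + 87.40·0.8333·0.4411 = 40.921 kPa
Denominator = 87.40·sin24.1°·cos24.1° = 87.40·0.4083·0.9128 = 32.577 kPa
FS = 40.921 / 32.577 = 1.256

FS = 1.26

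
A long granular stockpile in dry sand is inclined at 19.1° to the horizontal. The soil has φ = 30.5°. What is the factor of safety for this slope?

FS = 1.70

For a dry cohesionless infinite slope the factor of safety is FS = tanφ / tanβ.
FS = tan30.5° / tan19.1° = 0.5890 / 0.3463 = 1.701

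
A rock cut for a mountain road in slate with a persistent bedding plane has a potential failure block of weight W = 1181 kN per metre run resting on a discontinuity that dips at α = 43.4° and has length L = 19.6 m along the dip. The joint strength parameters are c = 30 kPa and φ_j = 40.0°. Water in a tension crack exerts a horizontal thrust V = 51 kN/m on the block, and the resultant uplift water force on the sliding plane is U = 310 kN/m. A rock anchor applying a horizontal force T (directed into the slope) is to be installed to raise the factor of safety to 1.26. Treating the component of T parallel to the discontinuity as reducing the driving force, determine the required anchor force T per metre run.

Resolving forces along and normal to the sliding plane, with the horizontal anchor force T adding T·sinα to the effective normal force and T·cosα acting up the plane against the driving force:
FS = [cL + (W cosα − U − V sinα + T sinα) tanφ_j] / [W sinα + V cosα − T cosα]
Without the anchor: N' = 513.0 kN/m, driving T_d = 848.5 kN/m, resisting R = 30·19.6 + 513.0·tan40.0° = 1018.5 kN/m, FS = 1.20.
Setting FS = 1.26 and solving for T:
1.26·(848.5 − T cos43.4°) = 1018.5 + T sin43.4°·tan40.0°
T·(sin43.4°·tan40.0° + 1.26·cos43.4°) = 1.26·848.5 − 1018.5
T·(0.6871·0.8391 + 1.26·0.7266) = 1069.1 − 1018.5 = 50.6
T·1.4920 = 50.6
T = 33.9 kN/m

T = 34 kN/m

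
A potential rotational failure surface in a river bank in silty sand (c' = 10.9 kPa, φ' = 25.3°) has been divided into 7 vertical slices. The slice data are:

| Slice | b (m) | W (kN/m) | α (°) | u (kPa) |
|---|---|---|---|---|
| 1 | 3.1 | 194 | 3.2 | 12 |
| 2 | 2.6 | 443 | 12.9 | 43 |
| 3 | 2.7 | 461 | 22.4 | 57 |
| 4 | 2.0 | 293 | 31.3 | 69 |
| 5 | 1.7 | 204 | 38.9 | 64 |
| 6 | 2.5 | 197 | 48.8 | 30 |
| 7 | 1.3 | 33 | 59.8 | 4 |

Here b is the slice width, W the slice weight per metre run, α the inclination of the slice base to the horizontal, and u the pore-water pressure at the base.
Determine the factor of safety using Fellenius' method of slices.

FS = 0.84

Ordinary method of slices: FS = Σ[c'·Δl_i + (W_i cosα_i − u_i·Δl_i)·tanφ'] / Σ W_i sinα_i, with Δl_i = b_i / cosα_i.
Slice 1: Δl = 3.1/cos3.2° = 3.105 m; N'_1 = 194·cos3.2° − 12·3.105 = 156.4; c'Δl = 33.84; W sinα = 10.8
Slice 2: Δl = 2.6/cos12.9° = 2.667 m; N'_2 = 443·cos12.9° − 43·2.667 = 317.1; c'Δl = 29.07; W sinα = 98.9
Slice 3: Δl = 2.7/cos22.4° = 2.920 m; N'_3 = 461·cos22.4° − 57·2.920 = 259.8; c'Δl = 31.83; W sinα = 175.7
Slice 4: Δl = 2.0/cos31.3° = 2.341 m; N'_4 = 293·cos31.3° − 69·2.341 = 88.9; c'Δl = 25.51; W sinα = 152.2
Slice 5: Δl = 1.7/cos38.9° = 2.184 m; N'_5 = 204·cos38.9° − 64·2.184 = 19.0; c'Δl = 23.81; W sinα = 128.1
Slice 6: Δl = 2.5/cos48.8° = 3.795 m; N'_6 = 197·cos48.8° − 30·3.795 = 15.9; c'Δl = 41.37; W sinα = 148.2
Slice 7: Δl = 1.3/cos59.8° = 2.584 m; N'_7 = 33·cos59.8° − 4·2.584 = 6.3; c'Δl = 28.17; W sinα = 28.5
Σc'Δl = 213.6 kN/m; ΣN' = 863.3 kN/m; ΣW sinα = 742.5 kN/m
Resisting = 213.6 + 863.3·tan25.3° = 213.6 + 408.1 = 621.7 kN/m
FS = 621.7 / 742.5 = 0.837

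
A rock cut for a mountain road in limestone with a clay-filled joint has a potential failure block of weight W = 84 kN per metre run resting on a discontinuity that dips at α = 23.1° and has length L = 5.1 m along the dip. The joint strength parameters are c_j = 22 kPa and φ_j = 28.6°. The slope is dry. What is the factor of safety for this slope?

Resolving the block weight along and normal to the plane and applying the Mohr–Coulomb strength on the joint:
N' = W cosα = 84·cos23.1° = 77.3 kN/m
Driving force T = W sinα = 84·sin23.1° = 33.0 kN/m
Resisting force R = c_j·L + N'·tanφ_j = 22·5.1 + 77.3·tan28.6° = 112.2 + 42.1 = 154.3 kN/m
FS = R / T = 154.3 / 33.0 = 4.683

FS = 4.68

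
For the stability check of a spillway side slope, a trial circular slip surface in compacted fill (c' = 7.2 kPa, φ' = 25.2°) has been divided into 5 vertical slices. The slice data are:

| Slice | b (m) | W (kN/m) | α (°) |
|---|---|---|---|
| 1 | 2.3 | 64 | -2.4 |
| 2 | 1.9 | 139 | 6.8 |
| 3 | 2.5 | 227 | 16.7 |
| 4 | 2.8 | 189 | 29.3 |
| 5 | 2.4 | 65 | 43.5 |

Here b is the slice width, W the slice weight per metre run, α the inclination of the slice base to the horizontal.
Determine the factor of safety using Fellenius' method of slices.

Ordinary method of slices: FS = Σ[c'·Δl_i + (W_i cosα_i)·tanφ'] / Σ W_i sinα_i, with Δl_i = b_i / cosα_i.
Slice 1: Δl = 2.3/cos(-2.4°) = 2.302 m; N'_1 = 64·cos(-2.4°) = 63.9; c'Δl = 16.57; W sinα = -2.7
Slice 2: Δl = 1.9/cos6.8° = 1.913 m; N'_2 = 139·cos6.8° = 138.0; c'Δl = 13.78; W sinα = 16.5
Slice 3: Δl = 2.5/cos16.7° = 2.610 m; N'_3 = 227·cos16.7° = 217.4; c'Δl = 18.79; W sinα = 65.2
Slice 4: Δl = 2.8/cos29.3° = 3.211 m; N'_4 = 189·cos29.3° = 164.8; c'Δl = 23.12; W sinα = 92.5
Slice 5: Δl = 2.4/cos43.5° = 3.309 m; N'_5 = 65·cos43.5° = 47.1; c'Δl = 23.82; W sinα = 44.7
Σc'Δl = 96.1 kN/m; ΣN' = 631.4 kN/m; ΣW sinα = 216.2 kN/m
Resisting = 96.1 + 631.4·tan25.2° = 96.1 + 297.1 = 393.2 kN/m
FS = 393.2 / 216.2 = 1.818

FS = 1.82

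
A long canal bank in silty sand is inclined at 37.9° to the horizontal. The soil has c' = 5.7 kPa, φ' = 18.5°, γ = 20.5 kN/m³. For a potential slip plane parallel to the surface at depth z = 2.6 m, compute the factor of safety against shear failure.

For an infinite slope with a slip plane parallel to the surface (no pore pressure): FS = [c' + γz cos²β tanφ'] / [γz sinβ cosβ].
γz = 20.5·2.6 = 53.30 kN/m²
Numerator = 5.7 + 53.30·cos²37.9°·tan18.5° = 5.7 + 53.30·0.6227·0.3346 = 16.804 kPa
Denominator = 53.30·sin37.9°·cos37.9° = 53.30·0.6143·0.7891 = 25.836 kPa
FS = 16.804 / 25.836 = 0.650

FS = 0.65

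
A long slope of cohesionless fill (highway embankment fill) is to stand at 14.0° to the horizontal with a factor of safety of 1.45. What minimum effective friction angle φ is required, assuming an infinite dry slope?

φ = 19.9°

FS = tanφ/tanβ ⇒ tanφ = FS · tanβ = 1.45 · tan14.0° = 0.3615
φ = arctan(0.3615) = 19.88°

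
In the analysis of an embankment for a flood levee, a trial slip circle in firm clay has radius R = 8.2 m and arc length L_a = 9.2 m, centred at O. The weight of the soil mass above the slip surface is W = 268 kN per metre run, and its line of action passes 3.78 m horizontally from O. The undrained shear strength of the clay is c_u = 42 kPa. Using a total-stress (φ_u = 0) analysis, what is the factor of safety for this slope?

Taking moments about the centre O, the resisting moment is provided by the undrained shear strength acting along the arc:
M_R = c_u·L_a·R = 42·9.20·8.2 = 3168.5 kN·m/m
M_D = W·d = 268·3.78 = 1013.0 kN·m/m
FS = M_R / M_D = 3168.5 / 1013.0 = 3.128

FS = 3.13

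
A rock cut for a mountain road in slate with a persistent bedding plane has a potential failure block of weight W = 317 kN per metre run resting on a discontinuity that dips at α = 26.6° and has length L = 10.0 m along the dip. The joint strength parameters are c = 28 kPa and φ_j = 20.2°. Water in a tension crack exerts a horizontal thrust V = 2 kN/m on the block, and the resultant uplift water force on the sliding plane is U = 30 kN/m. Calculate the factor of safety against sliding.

Resolving the block weight along and normal to the plane and applying the Mohr–Coulomb strength on the joint:
N' = W cosα − U − V sinα = 317·cos26.6° − 30 − 2·sin26.6° = 252.6 kN/m
Driving force T = W sinα + V cosα = 317·sin26.6° + 2·cos26.6° = 143.7 kN/m
Resisting force R = c·L + N'·tanφ_j = 28·10.0 + 252.6·tan20.2° = 280.0 + 92.9 = 372.9 kN/m
FS = R / T = 372.9 / 143.7 = 2.595

FS = 2.59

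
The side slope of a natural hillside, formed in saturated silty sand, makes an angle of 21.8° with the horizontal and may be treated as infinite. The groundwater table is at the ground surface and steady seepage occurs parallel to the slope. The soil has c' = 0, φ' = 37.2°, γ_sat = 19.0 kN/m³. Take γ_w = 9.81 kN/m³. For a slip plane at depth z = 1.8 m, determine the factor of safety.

With seepage parallel to the slope and the water table at the surface, the effective normal stress on the slip plane uses the buoyant unit weight γ' = γ_sat − γ_w while the driving shear stress uses γ_sat:
FS = [c' + γ' z cos²β tanφ'] / [γ_sat z sinβ cosβ]
(For c' = 0 this reduces to FS = (γ'/γ_sat)·tanφ'/tanβ.)
γ' = 19.0 − 9.81 = 9.19 kN/m³
Numerator = 0.0 + 9.19·1.8·cos²21.8°·tan37.2° = 0.0 + 9.19·1.8·0.8621·0.7590 = 10.824 kPa
Denominator = 19.0·1.8·sin21.8°·cos21.8° = 19.0·1.8·0.3714·0.9285 = 11.792 kPa
FS = 10.824 / 11.792 = 0.918

FS = 0.92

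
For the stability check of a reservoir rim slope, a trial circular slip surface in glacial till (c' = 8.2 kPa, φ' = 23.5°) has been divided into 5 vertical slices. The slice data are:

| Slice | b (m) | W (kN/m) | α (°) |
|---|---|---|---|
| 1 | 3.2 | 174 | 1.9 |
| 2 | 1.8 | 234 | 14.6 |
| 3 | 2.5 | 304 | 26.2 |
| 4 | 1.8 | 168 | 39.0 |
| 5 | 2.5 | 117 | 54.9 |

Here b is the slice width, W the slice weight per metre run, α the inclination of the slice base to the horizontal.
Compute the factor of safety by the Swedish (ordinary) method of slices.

FS = 1.24

Ordinary method of slices: FS = Σ[c'·Δl_i + (W_i cosα_i)·tanφ'] / Σ W_i sinα_i, with Δl_i = b_i / cosα_i.
Slice 1: Δl = 3.2/cos1.9° = 3.202 m; N'_1 = 174·cos1.9° = 173.9; c'Δl = 26.25; W sinα = 5.8
Slice 2: Δl = 1.8/cos14.6° = 1.860 m; N'_2 = 234·cos14.6° = 226.4; c'Δl = 15.25; W sinα = 59.0
Slice 3: Δl = 2.5/cos26.2° = 2.786 m; N'_3 = 304·cos26.2° = 272.8; c'Δl = 22.85; W sinα = 134.2
Slice 4: Δl = 1.8/cos39.0° = 2.316 m; N'_4 = 168·cos39.0° = 130.6; c'Δl = 18.99; W sinα = 105.7
Slice 5: Δl = 2.5/cos54.9° = 4.348 m; N'_5 = 117·cos54.9° = 67.3; c'Δl = 35.65; W sinα = 95.7
Σc'Δl = 119.0 kN/m; ΣN' = 871.0 kN/m; ΣW sinα = 400.4 kN/m
Resisting = 119.0 + 871.0·tan23.5° = 119.0 + 378.7 = 497.7 kN/m
FS = 497.7 / 400.4 = 1.243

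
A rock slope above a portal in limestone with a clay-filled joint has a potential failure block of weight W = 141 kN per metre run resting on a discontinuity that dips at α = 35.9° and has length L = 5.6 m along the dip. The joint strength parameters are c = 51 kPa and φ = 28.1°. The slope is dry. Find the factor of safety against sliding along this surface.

Resolving the block weight along and normal to the plane and applying the Mohr–Coulomb strength on the joint:
N' = W cosα = 141·cos35.9° = 114.2 kN/m
Driving force T = W sinα = 141·sin35.9° = 82.7 kN/m
Resisting force R = c·L + N'·tanφ = 51·5.6 + 114.2·tan28.1° = 285.6 + 61.0 = 346.6 kN/m
FS = R / T = 346.6 / 82.7 = 4.192

FS = 4.19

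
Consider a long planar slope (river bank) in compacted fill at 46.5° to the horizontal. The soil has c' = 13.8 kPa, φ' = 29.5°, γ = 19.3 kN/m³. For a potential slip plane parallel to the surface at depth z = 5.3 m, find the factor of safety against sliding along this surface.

For an infinite slope with a slip plane parallel to the surface (no pore pressure): FS = [c' + γz cos²β tanφ'] / [γz sinβ cosβ].
γz = 19.3·5.3 = 102.29 kN/m²
Numerator = 13.8 + 102.29·cos²46.5°·tan29.5° = 13.8 + 102.29·0.4738·0.5658 = 41.222 kPa
Denominator = 102.29·sin46.5°·cos46.5° = 102.29·0.7254·0.6884 = 51.075 kPa
FS = 41.222 / 51.075 = 0.807

FS = 0.81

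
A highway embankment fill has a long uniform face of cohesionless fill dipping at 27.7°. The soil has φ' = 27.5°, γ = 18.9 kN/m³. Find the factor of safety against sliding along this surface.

For a dry cohesionless infinite slope the factor of safety is FS = tanφ' / tanβ.
FS = tan27.5° / tan27.7° = 0.5206 / 0.5250 = 0.992

FS = 0.99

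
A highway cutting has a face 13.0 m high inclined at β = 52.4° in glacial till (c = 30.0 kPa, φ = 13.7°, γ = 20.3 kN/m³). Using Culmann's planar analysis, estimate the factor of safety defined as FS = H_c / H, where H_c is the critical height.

FS = 1.59

H_c = (4c/γ) · sinβ cosφ / [1 − cos(β − φ)]
    = (4·30.0/20.3) · sin52.4°·cos13.7° / [1 − cos38.7°]
    = 5.911 · 0.7697 / 0.2196 = 20.72 m
FS = H_c / H = 20.72 / 13.0 = 1.594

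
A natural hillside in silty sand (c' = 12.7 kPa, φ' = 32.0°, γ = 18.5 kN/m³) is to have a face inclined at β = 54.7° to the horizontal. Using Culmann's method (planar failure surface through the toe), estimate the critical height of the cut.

H_c = 24.54 m

Culmann's analysis gives the critical failure plane at α_cr = (β + φ')/2 = (54.7 + 32.0)/2 = 43.4°, and the critical height
H_c = (4c'/γ) · sinβ cosφ' / [1 − cos(β − φ')]
    = (4·12.7/18.5) · sin54.7°·cos32.0° / [1 − cos(22.7°)]
    = 2.746 · 0.8161·0.8480 / [1 − 0.9225]
    = 2.746 · 0.6921 / 0.0775
    = 24.54 m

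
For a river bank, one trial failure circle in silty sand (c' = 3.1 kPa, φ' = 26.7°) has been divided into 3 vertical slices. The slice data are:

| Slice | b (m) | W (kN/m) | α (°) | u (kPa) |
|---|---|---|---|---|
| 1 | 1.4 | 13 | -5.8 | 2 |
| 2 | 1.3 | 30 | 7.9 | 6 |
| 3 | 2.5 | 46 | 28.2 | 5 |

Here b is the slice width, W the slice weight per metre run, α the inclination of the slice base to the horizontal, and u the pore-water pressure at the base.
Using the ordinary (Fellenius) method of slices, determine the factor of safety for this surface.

FS = 1.90

Ordinary method of slices: FS = Σ[c'·Δl_i + (W_i cosα_i − u_i·Δl_i)·tanφ'] / Σ W_i sinα_i, with Δl_i = b_i / cosα_i.
Slice 1: Δl = 1.4/cos(-5.8°) = 1.407 m; N'_1 = 13·cos(-5.8°) − 2·1.407 = 10.1; c'Δl = 4.36; W sinα = -1.3
Slice 2: Δl = 1.3/cos7.9° = 1.312 m; N'_2 = 30·cos7.9° − 6·1.312 = 21.8; c'Δl = 4.07; W sinα = 4.1
Slice 3: Δl = 2.5/cos28.2° = 2.837 m; N'_3 = 46·cos28.2° − 5·2.837 = 26.4; c'Δl = 8.79; W sinα = 21.7
Σc'Δl = 17.2 kN/m; ΣN' = 58.3 kN/m; ΣW sinα = 24.5 kN/m
Resisting = 17.2 + 58.3·tan26.7° = 17.2 + 29.3 = 46.6 kN/m
FS = 46.6 / 24.5 = 1.897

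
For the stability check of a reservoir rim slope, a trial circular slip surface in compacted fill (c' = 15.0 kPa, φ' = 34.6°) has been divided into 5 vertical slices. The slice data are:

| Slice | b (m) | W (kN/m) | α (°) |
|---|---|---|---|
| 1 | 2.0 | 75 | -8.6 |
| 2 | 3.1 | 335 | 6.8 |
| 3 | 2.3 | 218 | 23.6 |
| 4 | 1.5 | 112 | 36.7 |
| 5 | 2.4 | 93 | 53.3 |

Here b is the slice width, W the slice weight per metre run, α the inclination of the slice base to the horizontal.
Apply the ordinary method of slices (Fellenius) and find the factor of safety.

FS = 2.81

Ordinary method of slices: FS = Σ[c'·Δl_i + (W_i cosα_i)·tanφ'] / Σ W_i sinα_i, with Δl_i = b_i / cosα_i.
Slice 1: Δl = 2.0/cos(-8.6°) = 2.023 m; N'_1 = 75·cos(-8.6°) = 74.2; c'Δl = 30.34; W sinα = -11.2
Slice 2: Δl = 3.1/cos6.8° = 3.122 m; N'_2 = 335·cos6.8° = 332.6; c'Δl = 46.83; W sinα = 39.7
Slice 3: Δl = 2.3/cos23.6° = 2.510 m; N'_3 = 218·cos23.6° = 199.8; c'Δl = 37.65; W sinα = 87.3
Slice 4: Δl = 1.5/cos36.7° = 1.871 m; N'_4 = 112·cos36.7° = 89.8; c'Δl = 28.06; W sinα = 66.9
Slice 5: Δl = 2.4/cos53.3° = 4.016 m; N'_5 = 93·cos53.3° = 55.6; c'Δl = 60.24; W sinα = 74.6
Σc'Δl = 203.1 kN/m; ΣN' = 751.9 kN/m; ΣW sinα = 257.2 kN/m
Resisting = 203.1 + 751.9·tan34.6° = 203.1 + 518.7 = 721.9 kN/m
FS = 721.9 / 257.2 = 2.806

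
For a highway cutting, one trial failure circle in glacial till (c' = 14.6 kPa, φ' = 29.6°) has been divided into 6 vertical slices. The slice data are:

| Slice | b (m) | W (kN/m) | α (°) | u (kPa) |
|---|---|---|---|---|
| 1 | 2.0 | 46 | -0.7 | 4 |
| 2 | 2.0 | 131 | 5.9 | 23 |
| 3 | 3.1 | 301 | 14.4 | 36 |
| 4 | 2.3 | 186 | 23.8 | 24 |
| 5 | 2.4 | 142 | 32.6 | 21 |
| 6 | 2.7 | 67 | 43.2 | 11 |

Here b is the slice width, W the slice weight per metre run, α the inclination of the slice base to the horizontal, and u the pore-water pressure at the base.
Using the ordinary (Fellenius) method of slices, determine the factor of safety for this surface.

FS = 1.78

Ordinary method of slices: FS = Σ[c'·Δl_i + (W_i cosα_i − u_i·Δl_i)·tanφ'] / Σ W_i sinα_i, with Δl_i = b_i / cosα_i.
Slice 1: Δl = 2.0/cos(-0.7°) = 2.000 m; N'_1 = 46·cos(-0.7°) − 4·2.000 = 38.0; c'Δl = 29.20; W sinα = -0.6
Slice 2: Δl = 2.0/cos5.9° = 2.011 m; N'_2 = 131·cos5.9° − 23·2.011 = 84.1; c'Δl = 29.36; W sinα = 13.5
Slice 3: Δl = 3.1/cos14.4° = 3.201 m; N'_3 = 301·cos14.4° − 36·3.201 = 176.3; c'Δl = 46.73; W sinα = 74.9
Slice 4: Δl = 2.3/cos23.8° = 2.514 m; N'_4 = 186·cos23.8° − 24·2.514 = 109.9; c'Δl = 36.70; W sinα = 75.1
Slice 5: Δl = 2.4/cos32.6° = 2.849 m; N'_5 = 142·cos32.6° − 21·2.849 = 59.8; c'Δl = 41.59; W sinα = 76.5
Slice 6: Δl = 2.7/cos43.2° = 3.704 m; N'_6 = 67·cos43.2° − 11·3.704 = 8.1; c'Δl = 54.08; W sinα = 45.9
Σc'Δl = 237.7 kN/m; ΣN' = 476.1 kN/m; ΣW sinα = 285.2 kN/m
Resisting = 237.7 + 476.1·tan29.6° = 237.7 + 270.5 = 508.1 kN/m
FS = 508.1 / 285.2 = 1.782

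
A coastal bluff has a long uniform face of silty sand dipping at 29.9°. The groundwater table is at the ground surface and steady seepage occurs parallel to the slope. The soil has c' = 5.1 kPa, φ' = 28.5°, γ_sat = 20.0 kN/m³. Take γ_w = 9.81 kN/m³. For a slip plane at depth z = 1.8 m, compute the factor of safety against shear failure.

FS = 0.81

With seepage parallel to the slope and the water table at the surface, the effective normal stress on the slip plane uses the buoyant unit weight γ' = γ_sat − γ_w while the driving shear stress uses γ_sat:
FS = [c' + γ' z cos²β tanφ'] / [γ_sat z sinβ cosβ]
γ' = 20.0 − 9.81 = 10.19 kN/m³
Numerator = 5.1 + 10.19·1.8·cos²29.9°·tan28.5° = 5.1 + 10.19·1.8·0.7515·0.5430 = 12.584 kPa
Denominator = 20.0·1.8·sin29.9°·cos29.9° = 20.0·1.8·0.4985·0.8669 = 15.557 kPa
FS = 12.584 / 15.557 = 0.809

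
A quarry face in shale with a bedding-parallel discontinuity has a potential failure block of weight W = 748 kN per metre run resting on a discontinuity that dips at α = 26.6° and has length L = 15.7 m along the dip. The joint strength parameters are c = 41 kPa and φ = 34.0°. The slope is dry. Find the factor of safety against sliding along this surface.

Resolving the block weight along and normal to the plane and applying the Mohr–Coulomb strength on the joint:
N' = W cosα = 748·cos26.6° = 668.8 kN/m
Driving force T = W sinα = 748·sin26.6° = 334.9 kN/m
Resisting force R = c·L + N'·tanφ = 41·15.7 + 668.8·tan34.0° = 643.7 + 451.1 = 1094.8 kN/m
FS = R / T = 1094.8 / 334.9 = 3.269

FS = 3.27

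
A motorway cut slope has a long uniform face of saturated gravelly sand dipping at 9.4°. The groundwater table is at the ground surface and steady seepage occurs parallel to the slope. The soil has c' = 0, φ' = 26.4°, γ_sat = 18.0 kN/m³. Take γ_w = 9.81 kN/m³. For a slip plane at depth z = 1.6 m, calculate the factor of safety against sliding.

With seepage parallel to the slope and the water table at the surface, the effective normal stress on the slip plane uses the buoyant unit weight γ' = γ_sat − γ_w while the driving shear stress uses γ_sat:
FS = [c' + γ' z cos²β tanφ'] / [γ_sat z sinβ cosβ]
(For c' = 0 this reduces to FS = (γ'/γ_sat)·tanφ'/tanβ.)
γ' = 18.0 − 9.81 = 8.19 kN/m³
Numerator = 0.0 + 8.19·1.6·cos²9.4°·tan26.4° = 0.0 + 8.19·1.6·0.9733·0.4964 = 6.331 kPa
Denominator = 18.0·1.6·sin9.4°·cos9.4° = 18.0·1.6·0.1633·0.9866 = 4.641 kPa
FS = 6.331 / 4.641 = 1.364

FS = 1.36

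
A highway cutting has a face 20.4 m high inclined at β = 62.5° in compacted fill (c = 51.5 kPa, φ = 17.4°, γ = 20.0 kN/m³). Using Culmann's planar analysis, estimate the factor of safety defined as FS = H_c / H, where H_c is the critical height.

H_c = (4c/γ) · sinβ cosφ / [1 − cos(β − φ)]
    = (4·51.5/20.0) · sin62.5°·cos17.4° / [1 − cos45.1°]
    = 10.300 · 0.8464 / 0.2941 = 29.64 m
FS = H_c / H = 29.64 / 20.4 = 1.453

FS = 1.45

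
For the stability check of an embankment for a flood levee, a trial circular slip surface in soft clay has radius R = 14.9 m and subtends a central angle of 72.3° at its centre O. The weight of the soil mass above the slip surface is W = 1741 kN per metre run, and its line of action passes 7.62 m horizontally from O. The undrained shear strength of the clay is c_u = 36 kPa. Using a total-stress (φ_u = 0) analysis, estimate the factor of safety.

FS = 0.76

Taking moments about the centre O, the resisting moment is provided by the undrained shear strength acting along the arc:
Arc length L_a = R·θ = 14.9·(72.3°·π/180) = 14.9·1.2619 = 18.80 m
M_R = c_u·L_a·R = 36·18.80·14.9 = 10085.3 kN·m/m
M_D = W·d = 1741·7.62 = 13266.4 kN·m/m
FS = M_R / M_D = 10085.3 / 13266.4 = 0.760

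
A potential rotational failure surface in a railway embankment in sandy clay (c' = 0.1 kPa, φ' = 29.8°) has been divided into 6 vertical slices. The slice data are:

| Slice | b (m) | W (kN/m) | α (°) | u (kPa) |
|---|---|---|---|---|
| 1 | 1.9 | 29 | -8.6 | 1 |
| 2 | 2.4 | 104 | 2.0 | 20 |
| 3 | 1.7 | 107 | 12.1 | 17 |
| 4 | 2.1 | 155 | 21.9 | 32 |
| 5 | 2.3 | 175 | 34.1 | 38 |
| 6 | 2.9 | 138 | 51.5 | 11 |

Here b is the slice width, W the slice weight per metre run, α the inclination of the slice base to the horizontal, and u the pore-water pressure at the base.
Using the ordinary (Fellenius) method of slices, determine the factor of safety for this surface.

Ordinary method of slices: FS = Σ[c'·Δl_i + (W_i cosα_i − u_i·Δl_i)·tanφ'] / Σ W_i sinα_i, with Δl_i = b_i / cosα_i.
Slice 1: Δl = 1.9/cos(-8.6°) = 1.922 m; N'_1 = 29·cos(-8.6°) − 1·1.922 = 26.8; c'Δl = 0.19; W sinα = -4.3
Slice 2: Δl = 2.4/cos2.0° = 2.401 m; N'_2 = 104·cos2.0° − 20·2.401 = 55.9; c'Δl = 0.24; W sinα = 3.6
Slice 3: Δl = 1.7/cos12.1° = 1.739 m; N'_3 = 107·cos12.1° − 17·1.739 = 75.1; c'Δl = 0.17; W sinα = 22.4
Slice 4: Δl = 2.1/cos21.9° = 2.263 m; N'_4 = 155·cos21.9° − 32·2.263 = 71.4; c'Δl = 0.23; W sinα = 57.8
Slice 5: Δl = 2.3/cos34.1° = 2.778 m; N'_5 = 175·cos34.1° − 38·2.778 = 39.4; c'Δl = 0.28; W sinα = 98.1
Slice 6: Δl = 2.9/cos51.5° = 4.659 m; N'_6 = 138·cos51.5° − 11·4.659 = 34.7; c'Δl = 0.47; W sinα = 108.0
Σc'Δl = 1.6 kN/m; ΣN' = 303.1 kN/m; ΣW sinα = 285.6 kN/m
Resisting = 1.6 + 303.1·tan29.8° = 1.6 + 173.6 = 175.2 kN/m
FS = 175.2 / 285.6 = 0.613

FS = 0.61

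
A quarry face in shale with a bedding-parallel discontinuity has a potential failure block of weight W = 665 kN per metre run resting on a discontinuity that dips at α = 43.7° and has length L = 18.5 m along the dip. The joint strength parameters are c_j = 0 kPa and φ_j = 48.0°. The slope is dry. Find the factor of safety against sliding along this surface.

FS = 1.16

Resolving the block weight along and normal to the plane and applying the Mohr–Coulomb strength on the joint:
N' = W cosα = 665·cos43.7° = 480.8 kN/m
Driving force T = W sinα = 665·sin43.7° = 459.4 kN/m
Resisting force R = c_j·L + N'·tanφ_j = 0·18.5 + 480.8·tan48.0° = 0.0 + 534.0 = 534.0 kN/m
FS = R / T = 534.0 / 459.4 = 1.162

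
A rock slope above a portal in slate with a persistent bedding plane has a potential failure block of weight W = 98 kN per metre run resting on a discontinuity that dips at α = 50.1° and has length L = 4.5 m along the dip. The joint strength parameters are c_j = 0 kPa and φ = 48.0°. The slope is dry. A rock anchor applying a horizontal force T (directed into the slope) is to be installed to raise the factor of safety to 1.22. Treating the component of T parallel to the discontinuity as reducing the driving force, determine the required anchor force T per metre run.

T = 13 kN/m

Resolving forces along and normal to the sliding plane, with the horizontal anchor force T adding T·sinα to the effective normal force and T·cosα acting up the plane against the driving force:
FS = [c_jL + (W cosα + T sinα) tanφ] / [W sinα − T cosα]
Without the anchor: N' = 62.9 kN/m, driving T_d = 75.2 kN/m, resisting R = 0·4.5 + 62.9·tan48.0° = 69.8 kN/m, FS = 0.93.
Setting FS = 1.22 and solving for T:
1.22·(75.2 − T cos50.1°) = 69.8 + T sin50.1°·tan48.0°
T·(sin50.1°·tan48.0° + 1.22·cos50.1°) = 1.22·75.2 − 69.8
T·(0.7672·1.1106 + 1.22·0.6414) = 91.7 − 69.8 = 21.9
T·1.6346 = 21.9
T = 13.4 kN/m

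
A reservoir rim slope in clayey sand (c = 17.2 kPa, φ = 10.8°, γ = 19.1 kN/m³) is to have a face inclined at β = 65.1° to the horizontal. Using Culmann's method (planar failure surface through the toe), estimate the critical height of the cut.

Culmann's analysis gives the critical failure plane at α_cr = (β + φ)/2 = (65.1 + 10.8)/2 = 37.9°, and the critical height
H_c = (4c/γ) · sinβ cosφ / [1 − cos(β − φ)]
    = (4·17.2/19.1) · sin65.1°·cos10.8° / [1 − cos(54.3°)]
    = 3.602 · 0.9070·0.9823 / [1 − 0.5835]
    = 3.602 · 0.8910 / 0.4165
    = 7.71 m

H_c = 7.71 m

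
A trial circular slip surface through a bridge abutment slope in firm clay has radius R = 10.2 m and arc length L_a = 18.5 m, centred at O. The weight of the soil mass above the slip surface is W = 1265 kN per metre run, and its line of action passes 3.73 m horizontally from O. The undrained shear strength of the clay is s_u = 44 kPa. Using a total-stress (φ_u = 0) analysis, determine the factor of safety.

FS = 1.76

Taking moments about the centre O, the resisting moment is provided by the undrained shear strength acting along the arc:
M_R = s_u·L_a·R = 44·18.50·10.2 = 8302.8 kN·m/m
M_D = W·d = 1265·3.73 = 4718.4 kN·m/m
FS = M_R / M_D = 8302.8 / 4718.4 = 1.760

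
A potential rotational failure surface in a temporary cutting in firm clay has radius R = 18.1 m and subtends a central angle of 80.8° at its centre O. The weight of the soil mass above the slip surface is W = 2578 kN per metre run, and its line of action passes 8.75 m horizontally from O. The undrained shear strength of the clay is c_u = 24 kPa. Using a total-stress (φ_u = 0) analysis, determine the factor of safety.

Taking moments about the centre O, the resisting moment is provided by the undrained shear strength acting along the arc:
Arc length L_a = R·θ = 18.1·(80.8°·π/180) = 18.1·1.4102 = 25.53 m
M_R = c_u·L_a·R = 24·25.53·18.1 = 11088.1 kN·m/m
M_D = W·d = 2578·8.75 = 22557.5 kN·m/m
FS = M_R / M_D = 11088.1 / 22557.5 = 0.492

FS = 0.49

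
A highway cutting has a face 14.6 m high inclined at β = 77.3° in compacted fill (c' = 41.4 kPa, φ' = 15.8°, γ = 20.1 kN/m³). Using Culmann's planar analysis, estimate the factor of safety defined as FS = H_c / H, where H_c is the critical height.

H_c = (4c'/γ) · sinβ cosφ' / [1 − cos(β − φ')]
    = (4·41.4/20.1) · sin77.3°·cos15.8° / [1 − cos61.5°]
    = 8.239 · 0.9387 / 0.5228 = 14.79 m
FS = H_c / H = 14.79 / 14.6 = 1.013

FS = 1.01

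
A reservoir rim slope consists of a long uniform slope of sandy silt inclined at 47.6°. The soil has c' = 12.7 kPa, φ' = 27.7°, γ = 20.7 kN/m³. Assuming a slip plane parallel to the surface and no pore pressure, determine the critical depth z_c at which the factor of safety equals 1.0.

z_c = 2.37 m

Setting FS = 1.00 in FS = [c' + γz cos²β tanφ'] / [γz sinβ cosβ] and solving for z:
z = c' / [γ cosβ (FS·sinβ − cosβ·tanφ')]
  = 12.7 / [20.7·cos47.6°·(1.00·sin47.6° − cos47.6°·tan27.7°)]
  = 12.7 / [20.7·0.6743·(1.00·0.7385 − 0.6743·0.5250)]
  = 12.7 / 5.3660 = 2.367 m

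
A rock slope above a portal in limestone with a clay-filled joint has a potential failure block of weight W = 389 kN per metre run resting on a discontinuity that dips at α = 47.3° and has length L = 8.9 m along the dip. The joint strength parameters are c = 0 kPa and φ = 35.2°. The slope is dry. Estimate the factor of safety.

Resolving the block weight along and normal to the plane and applying the Mohr–Coulomb strength on the joint:
N' = W cosα = 389·cos47.3° = 263.8 kN/m
Driving force T = W sinα = 389·sin47.3° = 285.9 kN/m
Resisting force R = c·L + N'·tanφ = 0·8.9 + 263.8·tan35.2° = 0.0 + 186.1 = 186.1 kN/m
FS = R / T = 186.1 / 285.9 = 0.651

FS = 0.65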